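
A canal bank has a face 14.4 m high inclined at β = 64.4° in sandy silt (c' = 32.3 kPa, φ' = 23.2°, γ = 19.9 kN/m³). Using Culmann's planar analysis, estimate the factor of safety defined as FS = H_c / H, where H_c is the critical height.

FS = 1.51

H_c = (4c'/γ) · sinβ cosφ' / [1 − cos(β − φ')]
    = (4·32.3/19.9) · sin64.4°·cos23.2° / [1 − cos41.2°]
    = 6.492 · 0.8289 / 0.2476 = 21.74 m
FS = H_c / H = 21.74 / 14.4 = 1.509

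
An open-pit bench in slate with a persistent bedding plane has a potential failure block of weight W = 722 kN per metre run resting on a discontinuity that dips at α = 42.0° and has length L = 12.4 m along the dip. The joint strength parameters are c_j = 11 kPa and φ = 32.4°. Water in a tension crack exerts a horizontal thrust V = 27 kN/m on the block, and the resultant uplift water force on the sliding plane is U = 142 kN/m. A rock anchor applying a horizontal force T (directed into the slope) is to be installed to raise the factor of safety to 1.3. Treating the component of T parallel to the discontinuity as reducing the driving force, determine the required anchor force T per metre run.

Resolving forces along and normal to the sliding plane, with the horizontal anchor force T adding T·sinα to the effective normal force and T·cosα acting up the plane against the driving force:
FS = [c_jL + (W cosα − U − V sinα + T sinα) tanφ] / [W sinα + V cosα − T cosα]
Without the anchor: N' = 376.5 kN/m, driving T_d = 503.2 kN/m, resisting R = 11·12.4 + 376.5·tan32.4° = 375.3 kN/m, FS = 0.75.
Setting FS = 1.3 and solving for T:
1.3·(503.2 − T cos42.0°) = 375.3 + T sin42.0°·tan32.4°
T·(sin42.0°·tan32.4° + 1.3·cos42.0°) = 1.3·503.2 − 375.3
T·(0.6691·0.6346 + 1.3·0.7431) = 654.1 − 375.3 = 278.8
T·1.3907 = 278.8
T = 200.5 kN/m

T = 200 kN/m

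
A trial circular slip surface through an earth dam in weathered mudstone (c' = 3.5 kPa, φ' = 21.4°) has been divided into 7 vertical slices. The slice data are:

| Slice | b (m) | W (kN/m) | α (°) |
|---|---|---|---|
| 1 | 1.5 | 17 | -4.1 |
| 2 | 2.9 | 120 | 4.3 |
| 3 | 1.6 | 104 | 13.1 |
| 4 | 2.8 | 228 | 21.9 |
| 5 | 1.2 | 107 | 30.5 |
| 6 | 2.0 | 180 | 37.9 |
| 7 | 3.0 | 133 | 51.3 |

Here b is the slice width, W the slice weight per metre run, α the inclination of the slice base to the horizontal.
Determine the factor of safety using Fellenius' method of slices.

FS = 0.94

Ordinary method of slices: FS = Σ[c'·Δl_i + (W_i cosα_i)·tanφ'] / Σ W_i sinα_i, with Δl_i = b_i / cosα_i.
Slice 1: Δl = 1.5/cos(-4.1°) = 1.504 m; N'_1 = 17·cos(-4.1°) = 17.0; c'Δl = 5.26; W sinα = -1.2
Slice 2: Δl = 2.9/cos4.3° = 2.908 m; N'_2 = 120·cos4.3° = 119.7; c'Δl = 10.18; W sinα = 9.0
Slice 3: Δl = 1.6/cos13.1° = 1.643 m; N'_3 = 104·cos13.1° = 101.3; c'Δl = 5.75; W sinα = 23.6
Slice 4: Δl = 2.8/cos21.9° = 3.018 m; N'_4 = 228·cos21.9° = 211.5; c'Δl = 10.56; W sinα = 85.0
Slice 5: Δl = 1.2/cos30.5° = 1.393 m; N'_5 = 107·cos30.5° = 92.2; c'Δl = 4.87; W sinα = 54.3
Slice 6: Δl = 2.0/cos37.9° = 2.535 m; N'_6 = 180·cos37.9° = 142.0; c'Δl = 8.87; W sinα = 110.6
Slice 7: Δl = 3.0/cos51.3° = 4.798 m; N'_7 = 133·cos51.3° = 83.2; c'Δl = 16.79; W sinα = 103.8
Σc'Δl = 62.3 kN/m; ΣN' = 766.8 kN/m; ΣW sinα = 385.1 kN/m
Resisting = 62.3 + 766.8·tan21.4° = 62.3 + 300.5 = 362.8 kN/m
FS = 362.8 / 385.1 = 0.942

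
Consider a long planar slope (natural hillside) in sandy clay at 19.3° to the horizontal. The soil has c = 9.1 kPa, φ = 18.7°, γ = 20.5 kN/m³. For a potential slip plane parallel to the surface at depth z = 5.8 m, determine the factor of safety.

FS = 1.21

For an infinite slope with a slip plane parallel to the surface (no pore pressure): FS = [c + γz cos²β tanφ] / [γz sinβ cosβ].
γz = 20.5·5.8 = 118.90 kN/m²
Numerator = 9.1 + 118.90·cos²19.3°·tan18.7° = 9.1 + 118.90·0.8908·0.3385 = 44.949 kPa
Denominator = 118.90·sin19.3°·cos19.3° = 118.90·0.3305·0.9438 = 37.090 kPa
FS = 44.949 / 37.090 = 1.212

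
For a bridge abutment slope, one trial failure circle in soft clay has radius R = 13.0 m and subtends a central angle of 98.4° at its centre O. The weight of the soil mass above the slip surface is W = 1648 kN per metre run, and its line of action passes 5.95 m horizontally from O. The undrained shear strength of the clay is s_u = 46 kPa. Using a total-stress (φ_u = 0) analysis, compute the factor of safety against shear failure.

FS = 1.36

Taking moments about the centre O, the resisting moment is provided by the undrained shear strength acting along the arc:
Arc length L_a = R·θ = 13.0·(98.4°·π/180) = 13.0·1.7174 = 22.33 m
M_R = s_u·L_a·R = 46·22.33·13.0 = 13351.1 kN·m/m
M_D = W·d = 1648·5.95 = 9805.6 kN·m/m
FS = M_R / M_D = 13351.1 / 9805.6 = 1.362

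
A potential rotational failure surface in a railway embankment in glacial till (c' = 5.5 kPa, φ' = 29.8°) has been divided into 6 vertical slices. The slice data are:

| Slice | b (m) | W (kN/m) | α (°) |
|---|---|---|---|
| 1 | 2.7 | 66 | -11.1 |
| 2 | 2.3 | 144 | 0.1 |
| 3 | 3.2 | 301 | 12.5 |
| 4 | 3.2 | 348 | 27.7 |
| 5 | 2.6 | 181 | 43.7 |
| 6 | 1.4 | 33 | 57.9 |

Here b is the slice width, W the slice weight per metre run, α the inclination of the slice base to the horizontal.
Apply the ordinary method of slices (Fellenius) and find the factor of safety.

FS = 1.77

Ordinary method of slices: FS = Σ[c'·Δl_i + (W_i cosα_i)·tanφ'] / Σ W_i sinα_i, with Δl_i = b_i / cosα_i.
Slice 1: Δl = 2.7/cos(-11.1°) = 2.751 m; N'_1 = 66·cos(-11.1°) = 64.8; c'Δl = 15.13; W sinα = -12.7
Slice 2: Δl = 2.3/cos0.1° = 2.300 m; N'_2 = 144·cos0.1° = 144.0; c'Δl = 12.65; W sinα = 0.3
Slice 3: Δl = 3.2/cos12.5° = 3.278 m; N'_3 = 301·cos12.5° = 293.9; c'Δl = 18.03; W sinα = 65.1
Slice 4: Δl = 3.2/cos27.7° = 3.614 m; N'_4 = 348·cos27.7° = 308.1; c'Δl = 19.88; W sinα = 161.8
Slice 5: Δl = 2.6/cos43.7° = 3.596 m; N'_5 = 181·cos43.7° = 130.9; c'Δl = 19.78; W sinα = 125.0
Slice 6: Δl = 1.4/cos57.9° = 2.635 m; N'_6 = 33·cos57.9° = 17.5; c'Δl = 14.49; W sinα = 28.0
Σc'Δl = 100.0 kN/m; ΣN' = 959.1 kN/m; ΣW sinα = 367.5 kN/m
Resisting = 100.0 + 959.1·tan29.8° = 100.0 + 549.3 = 649.3 kN/m
FS = 649.3 / 367.5 = 1.767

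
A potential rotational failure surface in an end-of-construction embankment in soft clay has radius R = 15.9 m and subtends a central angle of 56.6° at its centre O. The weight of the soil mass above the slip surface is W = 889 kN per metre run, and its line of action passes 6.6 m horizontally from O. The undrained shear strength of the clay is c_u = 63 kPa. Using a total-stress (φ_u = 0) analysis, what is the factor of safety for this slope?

FS = 2.68

Taking moments about the centre O, the resisting moment is provided by the undrained shear strength acting along the arc:
Arc length L_a = R·θ = 15.9·(56.6°·π/180) = 15.9·0.9879 = 15.71 m
M_R = c_u·L_a·R = 63·15.71·15.9 = 15733.6 kN·m/m
M_D = W·d = 889·6.6 = 5867.4 kN·m/m
FS = M_R / M_D = 15733.6 / 5867.4 = 2.682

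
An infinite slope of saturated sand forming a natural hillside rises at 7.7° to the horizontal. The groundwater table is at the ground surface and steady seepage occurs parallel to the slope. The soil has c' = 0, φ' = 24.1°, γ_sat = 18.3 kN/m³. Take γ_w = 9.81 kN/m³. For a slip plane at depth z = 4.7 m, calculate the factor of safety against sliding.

FS = 1.53

With seepage parallel to the slope and the water table at the surface, the effective normal stress on the slip plane uses the buoyant unit weight γ' = γ_sat − γ_w while the driving shear stress uses γ_sat:
FS = [c' + γ' z cos²β tanφ'] / [γ_sat z sinβ cosβ]
(For c' = 0 this reduces to FS = (γ'/γ_sat)·tanφ'/tanβ.)
γ' = 18.3 − 9.81 = 8.49 kN/m³
Numerator = 0.0 + 8.49·4.7·cos²7.7°·tan24.1° = 0.0 + 8.49·4.7·0.9820·0.4473 = 17.529 kPa
Denominator = 18.3·4.7·sin7.7°·cos7.7° = 18.3·4.7·0.1340·0.9910 = 11.420 kPa
FS = 17.529 / 11.420 = 1.535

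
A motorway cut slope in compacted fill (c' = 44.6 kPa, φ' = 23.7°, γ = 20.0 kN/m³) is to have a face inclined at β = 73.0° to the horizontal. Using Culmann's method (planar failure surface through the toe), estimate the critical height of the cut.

H_c = 22.45 m

Culmann's analysis gives the critical failure plane at α_cr = (β + φ')/2 = (73.0 + 23.7)/2 = 48.4°, and the critical height
H_c = (4c'/γ) · sinβ cosφ' / [1 − cos(β − φ')]
    = (4·44.6/20.0) · sin73.0°·cos23.7° / [1 − cos(49.3°)]
    = 8.920 · 0.9563·0.9157 / [1 − 0.6521]
    = 8.920 · 0.8757 / 0.3479
    = 22.45 m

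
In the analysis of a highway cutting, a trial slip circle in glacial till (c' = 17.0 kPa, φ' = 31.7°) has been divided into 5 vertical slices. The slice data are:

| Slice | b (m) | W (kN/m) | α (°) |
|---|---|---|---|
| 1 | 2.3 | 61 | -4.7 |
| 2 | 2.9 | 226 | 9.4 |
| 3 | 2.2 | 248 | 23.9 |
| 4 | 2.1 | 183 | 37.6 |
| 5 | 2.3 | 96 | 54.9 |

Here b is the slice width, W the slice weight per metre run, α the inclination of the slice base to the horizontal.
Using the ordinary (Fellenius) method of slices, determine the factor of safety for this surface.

Ordinary method of slices: FS = Σ[c'·Δl_i + (W_i cosα_i)·tanφ'] / Σ W_i sinα_i, with Δl_i = b_i / cosα_i.
Slice 1: Δl = 2.3/cos(-4.7°) = 2.308 m; N'_1 = 61·cos(-4.7°) = 60.8; c'Δl = 39.23; W sinα = -5.0
Slice 2: Δl = 2.9/cos9.4° = 2.939 m; N'_2 = 226·cos9.4° = 223.0; c'Δl = 49.97; W sinα = 36.9
Slice 3: Δl = 2.2/cos23.9° = 2.406 m; N'_3 = 248·cos23.9° = 226.7; c'Δl = 40.91; W sinα = 100.5
Slice 4: Δl = 2.1/cos37.6° = 2.651 m; N'_4 = 183·cos37.6° = 145.0; c'Δl = 45.06; W sinα = 111.7
Slice 5: Δl = 2.3/cos54.9° = 4.000 m; N'_5 = 96·cos54.9° = 55.2; c'Δl = 68.00; W sinα = 78.5
Σc'Δl = 243.2 kN/m; ΣN' = 710.7 kN/m; ΣW sinα = 322.6 kN/m
Resisting = 243.2 + 710.7·tan31.7° = 243.2 + 438.9 = 682.1 kN/m
FS = 682.1 / 322.6 = 2.114

FS = 2.11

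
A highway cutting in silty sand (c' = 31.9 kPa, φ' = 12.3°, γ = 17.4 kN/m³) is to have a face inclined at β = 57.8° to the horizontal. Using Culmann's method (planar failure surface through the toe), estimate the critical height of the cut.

Culmann's analysis gives the critical failure plane at α_cr = (β + φ')/2 = (57.8 + 12.3)/2 = 35.0°, and the critical height
H_c = (4c'/γ) · sinβ cosφ' / [1 − cos(β − φ')]
    = (4·31.9/17.4) · sin57.8°·cos12.3° / [1 − cos(45.5°)]
    = 7.333 · 0.8462·0.9770 / [1 − 0.7009]
    = 7.333 · 0.8268 / 0.2991
    = 20.27 m

H_c = 20.27 m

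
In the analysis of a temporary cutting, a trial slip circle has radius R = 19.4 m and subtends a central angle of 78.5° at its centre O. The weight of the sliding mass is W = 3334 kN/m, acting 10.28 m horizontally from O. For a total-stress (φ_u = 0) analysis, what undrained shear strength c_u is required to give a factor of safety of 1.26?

FS = c_u·L_a·R / (W·d), so c_u = FS·W·d / (L_a·R).
Arc length L_a = R·θ = 19.4·(78.5°·π/180) = 19.4·1.3701 = 26.58 m
c_u = 1.26·3334·10.28 / (26.58·19.4) = 43184.6 / 515.64 = 83.75 kPa

c_u = 83.7 kPa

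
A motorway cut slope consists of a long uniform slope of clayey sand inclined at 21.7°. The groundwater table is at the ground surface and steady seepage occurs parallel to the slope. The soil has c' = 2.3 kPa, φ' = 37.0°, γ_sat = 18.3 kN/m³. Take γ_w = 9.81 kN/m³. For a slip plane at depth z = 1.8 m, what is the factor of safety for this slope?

With seepage parallel to the slope and the water table at the surface, the effective normal stress on the slip plane uses the buoyant unit weight γ' = γ_sat − γ_w while the driving shear stress uses γ_sat:
FS = [c' + γ' z cos²β tanφ'] / [γ_sat z sinβ cosβ]
γ' = 18.3 − 9.81 = 8.49 kN/m³
Numerator = 2.3 + 8.49·1.8·cos²21.7°·tan37.0° = 2.3 + 8.49·1.8·0.8633·0.7536 = 12.241 kPa
Denominator = 18.3·1.8·sin21.7°·cos21.7° = 18.3·1.8·0.3697·0.9291 = 11.316 kPa
FS = 12.241 / 11.316 = 1.082

FS = 1.08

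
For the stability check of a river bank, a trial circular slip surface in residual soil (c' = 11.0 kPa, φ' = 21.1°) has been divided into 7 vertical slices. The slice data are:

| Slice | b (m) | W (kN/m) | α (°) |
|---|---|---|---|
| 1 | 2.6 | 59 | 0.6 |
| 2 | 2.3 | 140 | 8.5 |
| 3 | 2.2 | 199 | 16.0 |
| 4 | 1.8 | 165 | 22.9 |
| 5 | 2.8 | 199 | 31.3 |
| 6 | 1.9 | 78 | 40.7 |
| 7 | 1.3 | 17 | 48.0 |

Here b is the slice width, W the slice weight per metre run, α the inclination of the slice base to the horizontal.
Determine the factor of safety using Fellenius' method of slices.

Ordinary method of slices: FS = Σ[c'·Δl_i + (W_i cosα_i)·tanφ'] / Σ W_i sinα_i, with Δl_i = b_i / cosα_i.
Slice 1: Δl = 2.6/cos0.6° = 2.600 m; N'_1 = 59·cos0.6° = 59.0; c'Δl = 28.60; W sinα = 0.6
Slice 2: Δl = 2.3/cos8.5° = 2.326 m; N'_2 = 140·cos8.5° = 138.5; c'Δl = 25.58; W sinα = 20.7
Slice 3: Δl = 2.2/cos16.0° = 2.289 m; N'_3 = 199·cos16.0° = 191.3; c'Δl = 25.18; W sinα = 54.9
Slice 4: Δl = 1.8/cos22.9° = 1.954 m; N'_4 = 165·cos22.9° = 152.0; c'Δl = 21.49; W sinα = 64.2
Slice 5: Δl = 2.8/cos31.3° = 3.277 m; N'_5 = 199·cos31.3° = 170.0; c'Δl = 36.05; W sinα = 103.4
Slice 6: Δl = 1.9/cos40.7° = 2.506 m; N'_6 = 78·cos40.7° = 59.1; c'Δl = 27.57; W sinα = 50.9
Slice 7: Δl = 1.3/cos48.0° = 1.943 m; N'_7 = 17·cos48.0° = 11.4; c'Δl = 21.37; W sinα = 12.6
Σc'Δl = 185.8 kN/m; ΣN' = 781.3 kN/m; ΣW sinα = 307.2 kN/m
Resisting = 185.8 + 781.3·tan21.1° = 185.8 + 301.5 = 487.3 kN/m
FS = 487.3 / 307.2 = 1.586

FS = 1.59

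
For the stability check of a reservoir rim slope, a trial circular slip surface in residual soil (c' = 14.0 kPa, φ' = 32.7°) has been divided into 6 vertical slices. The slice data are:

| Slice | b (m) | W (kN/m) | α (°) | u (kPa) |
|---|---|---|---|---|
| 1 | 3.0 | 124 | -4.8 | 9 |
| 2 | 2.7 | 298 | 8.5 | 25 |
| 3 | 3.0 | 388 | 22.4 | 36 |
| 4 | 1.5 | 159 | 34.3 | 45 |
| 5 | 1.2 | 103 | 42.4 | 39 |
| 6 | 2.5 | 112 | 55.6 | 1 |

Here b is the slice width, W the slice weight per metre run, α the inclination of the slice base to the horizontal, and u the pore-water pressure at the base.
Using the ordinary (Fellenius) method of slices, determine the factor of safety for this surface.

FS = 1.56

Ordinary method of slices: FS = Σ[c'·Δl_i + (W_i cosα_i − u_i·Δl_i)·tanφ'] / Σ W_i sinα_i, with Δl_i = b_i / cosα_i.
Slice 1: Δl = 3.0/cos(-4.8°) = 3.011 m; N'_1 = 124·cos(-4.8°) − 9·3.011 = 96.5; c'Δl = 42.15; W sinα = -10.4
Slice 2: Δl = 2.7/cos8.5° = 2.730 m; N'_2 = 298·cos8.5° − 25·2.730 = 226.5; c'Δl = 38.22; W sinα = 44.0
Slice 3: Δl = 3.0/cos22.4° = 3.245 m; N'_3 = 388·cos22.4° − 36·3.245 = 241.9; c'Δl = 45.43; W sinα = 147.9
Slice 4: Δl = 1.5/cos34.3° = 1.816 m; N'_4 = 159·cos34.3° − 45·1.816 = 49.6; c'Δl = 25.42; W sinα = 89.6
Slice 5: Δl = 1.2/cos42.4° = 1.625 m; N'_5 = 103·cos42.4° − 39·1.625 = 12.7; c'Δl = 22.75; W sinα = 69.5
Slice 6: Δl = 2.5/cos55.6° = 4.425 m; N'_6 = 112·cos55.6° − 1·4.425 = 58.9; c'Δl = 61.95; W sinα = 92.4
Σc'Δl = 235.9 kN/m; ΣN' = 686.0 kN/m; ΣW sinα = 433.0 kN/m
Resisting = 235.9 + 686.0·tan32.7° = 235.9 + 440.4 = 676.3 kN/m
FS = 676.3 / 433.0 = 1.562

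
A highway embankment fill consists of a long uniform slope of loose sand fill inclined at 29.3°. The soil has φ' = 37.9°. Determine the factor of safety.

For a dry cohesionless infinite slope the factor of safety is FS = tanφ' / tanβ.
FS = tan37.9° / tan29.3° = 0.7785 / 0.5612 = 1.387

FS = 1.39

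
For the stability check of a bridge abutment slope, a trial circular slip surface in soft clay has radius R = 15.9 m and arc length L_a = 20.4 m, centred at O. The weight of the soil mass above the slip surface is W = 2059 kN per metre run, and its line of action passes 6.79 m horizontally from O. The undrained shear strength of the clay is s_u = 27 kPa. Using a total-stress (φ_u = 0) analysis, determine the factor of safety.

FS = 0.63

Taking moments about the centre O, the resisting moment is provided by the undrained shear strength acting along the arc:
M_R = s_u·L_a·R = 27·20.40·15.9 = 8757.7 kN·m/m
M_D = W·d = 2059·6.79 = 13980.6 kN·m/m
FS = M_R / M_D = 8757.7 / 13980.6 = 0.626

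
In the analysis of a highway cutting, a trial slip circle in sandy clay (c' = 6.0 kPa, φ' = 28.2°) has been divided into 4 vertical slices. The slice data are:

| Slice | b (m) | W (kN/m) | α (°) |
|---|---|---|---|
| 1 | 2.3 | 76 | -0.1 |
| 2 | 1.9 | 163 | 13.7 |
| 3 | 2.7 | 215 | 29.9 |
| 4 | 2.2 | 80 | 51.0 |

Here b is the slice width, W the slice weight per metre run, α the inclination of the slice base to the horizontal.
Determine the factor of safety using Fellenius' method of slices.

FS = 1.53

Ordinary method of slices: FS = Σ[c'·Δl_i + (W_i cosα_i)·tanφ'] / Σ W_i sinα_i, with Δl_i = b_i / cosα_i.
Slice 1: Δl = 2.3/cos(-0.1°) = 2.300 m; N'_1 = 76·cos(-0.1°) = 76.0; c'Δl = 13.80; W sinα = -0.1
Slice 2: Δl = 1.9/cos13.7° = 1.956 m; N'_2 = 163·cos13.7° = 158.4; c'Δl = 11.73; W sinα = 38.6
Slice 3: Δl = 2.7/cos29.9° = 3.115 m; N'_3 = 215·cos29.9° = 186.4; c'Δl = 18.69; W sinα = 107.2
Slice 4: Δl = 2.2/cos51.0° = 3.496 m; N'_4 = 80·cos51.0° = 50.3; c'Δl = 20.98; W sinα = 62.2
Σc'Δl = 65.2 kN/m; ΣN' = 471.1 kN/m; ΣW sinα = 207.8 kN/m
Resisting = 65.2 + 471.1·tan28.2° = 65.2 + 252.6 = 317.8 kN/m
FS = 317.8 / 207.8 = 1.529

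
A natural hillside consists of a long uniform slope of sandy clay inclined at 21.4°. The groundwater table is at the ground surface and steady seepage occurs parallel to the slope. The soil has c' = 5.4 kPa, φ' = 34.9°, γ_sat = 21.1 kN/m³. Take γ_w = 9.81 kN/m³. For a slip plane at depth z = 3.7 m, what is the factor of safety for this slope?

FS = 1.16

With seepage parallel to the slope and the water table at the surface, the effective normal stress on the slip plane uses the buoyant unit weight γ' = γ_sat − γ_w while the driving shear stress uses γ_sat:
FS = [c' + γ' z cos²β tanφ'] / [γ_sat z sinβ cosβ]
γ' = 21.1 − 9.81 = 11.29 kN/m³
Numerator = 5.4 + 11.29·3.7·cos²21.4°·tan34.9° = 5.4 + 11.29·3.7·0.8669·0.6976 = 30.662 kPa
Denominator = 21.1·3.7·sin21.4°·cos21.4° = 21.1·3.7·0.3649·0.9311 = 26.522 kPa
FS = 30.662 / 26.522 = 1.156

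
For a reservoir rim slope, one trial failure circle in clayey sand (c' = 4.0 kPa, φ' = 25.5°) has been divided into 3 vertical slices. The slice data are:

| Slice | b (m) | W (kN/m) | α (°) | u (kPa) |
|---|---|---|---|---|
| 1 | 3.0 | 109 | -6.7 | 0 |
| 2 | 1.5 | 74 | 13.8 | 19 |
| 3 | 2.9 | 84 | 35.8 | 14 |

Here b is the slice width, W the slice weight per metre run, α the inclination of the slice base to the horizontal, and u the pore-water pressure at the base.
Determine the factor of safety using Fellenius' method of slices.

FS = 2.09

Ordinary method of slices: FS = Σ[c'·Δl_i + (W_i cosα_i − u_i·Δl_i)·tanφ'] / Σ W_i sinα_i, with Δl_i = b_i / cosα_i.
Slice 1: Δl = 3.0/cos(-6.7°) = 3.021 m; N'_1 = 109·cos(-6.7°) − 0·3.021 = 108.3; c'Δl = 12.08; W sinα = -12.7
Slice 2: Δl = 1.5/cos13.8° = 1.545 m; N'_2 = 74·cos13.8° − 19·1.545 = 42.5; c'Δl = 6.18; W sinα = 17.7
Slice 3: Δl = 2.9/cos35.8° = 3.576 m; N'_3 = 84·cos35.8° − 14·3.576 = 18.1; c'Δl = 14.30; W sinα = 49.1
Σc'Δl = 32.6 kN/m; ΣN' = 168.8 kN/m; ΣW sinα = 54.1 kN/m
Resisting = 32.6 + 168.8·tan25.5° = 32.6 + 80.5 = 113.1 kN/m
FS = 113.1 / 54.1 = 2.092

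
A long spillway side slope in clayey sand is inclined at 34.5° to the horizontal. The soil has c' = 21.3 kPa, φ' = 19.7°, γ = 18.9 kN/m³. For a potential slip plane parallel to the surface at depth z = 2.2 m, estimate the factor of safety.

For an infinite slope with a slip plane parallel to the surface (no pore pressure): FS = [c' + γz cos²β tanφ'] / [γz sinβ cosβ].
γz = 18.9·2.2 = 41.58 kN/m²
Numerator = 21.3 + 41.58·cos²34.5°·tan19.7° = 21.3 + 41.58·0.6792·0.3581 = 31.412 kPa
Denominator = 41.58·sin34.5°·cos34.5° = 41.58·0.5664·0.8241 = 19.409 kPa
FS = 31.412 / 19.409 = 1.618

FS = 1.62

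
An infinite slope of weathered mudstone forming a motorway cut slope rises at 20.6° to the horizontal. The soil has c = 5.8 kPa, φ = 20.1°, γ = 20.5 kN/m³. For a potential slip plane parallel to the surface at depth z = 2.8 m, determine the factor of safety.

For an infinite slope with a slip plane parallel to the surface (no pore pressure): FS = [c + γz cos²β tanφ] / [γz sinβ cosβ].
γz = 20.5·2.8 = 57.40 kN/m²
Numerator = 5.8 + 57.40·cos²20.6°·tan20.1° = 5.8 + 57.40·0.8762·0.3659 = 24.205 kPa
Denominator = 57.40·sin20.6°·cos20.6° = 57.40·0.3518·0.9361 = 18.904 kPa
FS = 24.205 / 18.904 = 1.280

FS = 1.28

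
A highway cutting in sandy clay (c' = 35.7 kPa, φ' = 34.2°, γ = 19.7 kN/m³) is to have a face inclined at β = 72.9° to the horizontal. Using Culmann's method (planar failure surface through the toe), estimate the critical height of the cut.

Culmann's analysis gives the critical failure plane at α_cr = (β + φ')/2 = (72.9 + 34.2)/2 = 53.6°, and the critical height
H_c = (4c'/γ) · sinβ cosφ' / [1 − cos(β − φ')]
    = (4·35.7/19.7) · sin72.9°·cos34.2° / [1 − cos(38.7°)]
    = 7.249 · 0.9558·0.8271 / [1 − 0.7804]
    = 7.249 · 0.7905 / 0.2196
    = 26.10 m

H_c = 26.10 m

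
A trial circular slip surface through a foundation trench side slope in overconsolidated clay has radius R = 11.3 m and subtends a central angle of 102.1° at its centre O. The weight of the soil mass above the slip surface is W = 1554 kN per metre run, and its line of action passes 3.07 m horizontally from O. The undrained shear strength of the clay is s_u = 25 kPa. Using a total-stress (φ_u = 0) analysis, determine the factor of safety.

FS = 1.19

Taking moments about the centre O, the resisting moment is provided by the undrained shear strength acting along the arc:
Arc length L_a = R·θ = 11.3·(102.1°·π/180) = 11.3·1.7820 = 20.14 m
M_R = s_u·L_a·R = 25·20.14·11.3 = 5688.5 kN·m/m
M_D = W·d = 1554·3.07 = 4770.8 kN·m/m
FS = M_R / M_D = 5688.5 / 4770.8 = 1.192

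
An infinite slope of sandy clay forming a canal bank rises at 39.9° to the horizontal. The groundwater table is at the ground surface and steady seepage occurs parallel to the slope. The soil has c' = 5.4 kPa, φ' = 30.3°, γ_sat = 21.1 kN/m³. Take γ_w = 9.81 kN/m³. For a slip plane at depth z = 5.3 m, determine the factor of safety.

With seepage parallel to the slope and the water table at the surface, the effective normal stress on the slip plane uses the buoyant unit weight γ' = γ_sat − γ_w while the driving shear stress uses γ_sat:
FS = [c' + γ' z cos²β tanφ'] / [γ_sat z sinβ cosβ]
γ' = 21.1 − 9.81 = 11.29 kN/m³
Numerator = 5.4 + 11.29·5.3·cos²39.9°·tan30.3° = 5.4 + 11.29·5.3·0.5885·0.5844 = 25.979 kPa
Denominator = 21.1·5.3·sin39.9°·cos39.9° = 21.1·5.3·0.6414·0.7672 = 55.031 kPa
FS = 25.979 / 55.031 = 0.472

FS = 0.47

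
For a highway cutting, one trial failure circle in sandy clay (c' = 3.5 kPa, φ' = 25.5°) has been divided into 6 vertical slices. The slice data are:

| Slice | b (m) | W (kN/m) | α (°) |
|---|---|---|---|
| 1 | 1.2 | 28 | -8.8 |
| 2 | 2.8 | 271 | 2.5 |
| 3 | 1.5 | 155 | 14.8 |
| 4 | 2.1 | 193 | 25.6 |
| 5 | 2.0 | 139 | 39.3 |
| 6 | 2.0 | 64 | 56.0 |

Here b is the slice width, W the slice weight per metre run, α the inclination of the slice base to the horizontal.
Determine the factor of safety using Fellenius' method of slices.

Ordinary method of slices: FS = Σ[c'·Δl_i + (W_i cosα_i)·tanφ'] / Σ W_i sinα_i, with Δl_i = b_i / cosα_i.
Slice 1: Δl = 1.2/cos(-8.8°) = 1.214 m; N'_1 = 28·cos(-8.8°) = 27.7; c'Δl = 4.25; W sinα = -4.3
Slice 2: Δl = 2.8/cos2.5° = 2.803 m; N'_2 = 271·cos2.5° = 270.7; c'Δl = 9.81; W sinα = 11.8
Slice 3: Δl = 1.5/cos14.8° = 1.551 m; N'_3 = 155·cos14.8° = 149.9; c'Δl = 5.43; W sinα = 39.6
Slice 4: Δl = 2.1/cos25.6° = 2.329 m; N'_4 = 193·cos25.6° = 174.1; c'Δl = 8.15; W sinα = 83.4
Slice 5: Δl = 2.0/cos39.3° = 2.585 m; N'_5 = 139·cos39.3° = 107.6; c'Δl = 9.05; W sinα = 88.0
Slice 6: Δl = 2.0/cos56.0° = 3.577 m; N'_6 = 64·cos56.0° = 35.8; c'Δl = 12.52; W sinα = 53.1
Σc'Δl = 49.2 kN/m; ΣN' = 765.7 kN/m; ΣW sinα = 271.6 kN/m
Resisting = 49.2 + 765.7·tan25.5° = 49.2 + 365.2 = 414.4 kN/m
FS = 414.4 / 271.6 = 1.526

FS = 1.53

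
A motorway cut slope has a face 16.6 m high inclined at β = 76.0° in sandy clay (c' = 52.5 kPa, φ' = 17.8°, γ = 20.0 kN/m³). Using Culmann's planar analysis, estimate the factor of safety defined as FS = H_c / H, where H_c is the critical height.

FS = 1.24

H_c = (4c'/γ) · sinβ cosφ' / [1 − cos(β − φ')]
    = (4·52.5/20.0) · sin76.0°·cos17.8° / [1 − cos58.2°]
    = 10.500 · 0.9238 / 0.4730 = 20.51 m
FS = H_c / H = 20.51 / 16.6 = 1.235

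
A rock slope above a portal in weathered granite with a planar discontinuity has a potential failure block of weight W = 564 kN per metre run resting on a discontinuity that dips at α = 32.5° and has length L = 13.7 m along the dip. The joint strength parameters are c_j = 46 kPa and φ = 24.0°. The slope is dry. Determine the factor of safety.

Resolving the block weight along and normal to the plane and applying the Mohr–Coulomb strength on the joint:
N' = W cosα = 564·cos32.5° = 475.7 kN/m
Driving force T = W sinα = 564·sin32.5° = 303.0 kN/m
Resisting force R = c_j·L + N'·tanφ = 46·13.7 + 475.7·tan24.0° = 630.2 + 211.8 = 842.0 kN/m
FS = R / T = 842.0 / 303.0 = 2.778

FS = 2.78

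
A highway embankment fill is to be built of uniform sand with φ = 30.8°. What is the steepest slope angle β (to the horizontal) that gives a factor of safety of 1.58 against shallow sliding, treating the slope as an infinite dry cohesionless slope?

β = 20.7°

For an infinite dry cohesionless slope FS = tanφ/tanβ, so tanβ = tanφ / FS.
tanβ = tan30.8° / 1.58 = 0.5961 / 1.58 = 0.3773
β = arctan(0.3773) = 20.67°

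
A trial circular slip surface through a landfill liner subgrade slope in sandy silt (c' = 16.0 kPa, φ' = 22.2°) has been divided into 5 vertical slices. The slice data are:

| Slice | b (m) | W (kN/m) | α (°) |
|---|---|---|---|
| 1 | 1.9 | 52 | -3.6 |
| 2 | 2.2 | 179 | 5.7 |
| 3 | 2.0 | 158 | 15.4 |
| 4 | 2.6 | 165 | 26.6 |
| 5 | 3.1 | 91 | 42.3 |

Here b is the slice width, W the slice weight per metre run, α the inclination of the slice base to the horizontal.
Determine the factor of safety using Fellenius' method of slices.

FS = 2.38

Ordinary method of slices: FS = Σ[c'·Δl_i + (W_i cosα_i)·tanφ'] / Σ W_i sinα_i, with Δl_i = b_i / cosα_i.
Slice 1: Δl = 1.9/cos(-3.6°) = 1.904 m; N'_1 = 52·cos(-3.6°) = 51.9; c'Δl = 30.46; W sinα = -3.3
Slice 2: Δl = 2.2/cos5.7° = 2.211 m; N'_2 = 179·cos5.7° = 178.1; c'Δl = 35.37; W sinα = 17.8
Slice 3: Δl = 2.0/cos15.4° = 2.074 m; N'_3 = 158·cos15.4° = 152.3; c'Δl = 33.19; W sinα = 42.0
Slice 4: Δl = 2.6/cos26.6° = 2.908 m; N'_4 = 165·cos26.6° = 147.5; c'Δl = 46.52; W sinα = 73.9
Slice 5: Δl = 3.1/cos42.3° = 4.191 m; N'_5 = 91·cos42.3° = 67.3; c'Δl = 67.06; W sinα = 61.2
Σc'Δl = 212.6 kN/m; ΣN' = 597.2 kN/m; ΣW sinα = 191.6 kN/m
Resisting = 212.6 + 597.2·tan22.2° = 212.6 + 243.7 = 456.3 kN/m
FS = 456.3 / 191.6 = 2.382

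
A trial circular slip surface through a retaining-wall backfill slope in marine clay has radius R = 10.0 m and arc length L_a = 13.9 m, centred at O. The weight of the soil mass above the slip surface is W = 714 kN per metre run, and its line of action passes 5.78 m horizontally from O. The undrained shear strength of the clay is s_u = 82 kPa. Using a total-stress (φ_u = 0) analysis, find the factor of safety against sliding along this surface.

FS = 2.76

Taking moments about the centre O, the resisting moment is provided by the undrained shear strength acting along the arc:
M_R = s_u·L_a·R = 82·13.90·10.0 = 11398.0 kN·m/m
M_D = W·d = 714·5.78 = 4126.9 kN·m/m
FS = M_R / M_D = 11398.0 / 4126.9 = 2.762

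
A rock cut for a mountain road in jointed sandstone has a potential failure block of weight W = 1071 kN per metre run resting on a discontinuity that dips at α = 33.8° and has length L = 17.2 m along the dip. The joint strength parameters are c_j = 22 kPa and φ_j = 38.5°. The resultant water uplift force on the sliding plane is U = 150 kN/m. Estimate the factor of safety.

FS = 1.62

Resolving the block weight along and normal to the plane and applying the Mohr–Coulomb strength on the joint:
N' = W cosα − U = 1071·cos33.8° − 150 = 740.0 kN/m
Driving force T = W sinα = 1071·sin33.8° = 595.8 kN/m
Resisting force R = c_j·L + N'·tanφ_j = 22·17.2 + 740.0·tan38.5° = 378.4 + 588.6 = 967.0 kN/m
FS = R / T = 967.0 / 595.8 = 1.623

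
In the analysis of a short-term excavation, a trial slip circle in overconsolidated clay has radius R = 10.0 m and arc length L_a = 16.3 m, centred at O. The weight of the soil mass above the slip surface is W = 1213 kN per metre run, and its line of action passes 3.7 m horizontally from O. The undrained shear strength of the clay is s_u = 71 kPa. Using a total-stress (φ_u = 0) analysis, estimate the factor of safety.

FS = 2.58

Taking moments about the centre O, the resisting moment is provided by the undrained shear strength acting along the arc:
M_R = s_u·L_a·R = 71·16.30·10.0 = 11573.0 kN·m/m
M_D = W·d = 1213·3.7 = 4488.1 kN·m/m
FS = M_R / M_D = 11573.0 / 4488.1 = 2.579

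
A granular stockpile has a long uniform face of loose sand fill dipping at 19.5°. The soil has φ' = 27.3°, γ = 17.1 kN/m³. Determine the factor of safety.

For a dry cohesionless infinite slope the factor of safety is FS = tanφ' / tanβ.
FS = tan27.3° / tan19.5° = 0.5161 / 0.3541 = 1.458

FS = 1.46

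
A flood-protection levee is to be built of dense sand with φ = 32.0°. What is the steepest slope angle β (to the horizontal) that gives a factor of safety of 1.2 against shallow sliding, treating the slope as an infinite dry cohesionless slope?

β = 27.5°

For an infinite dry cohesionless slope FS = tanφ/tanβ, so tanβ = tanφ / FS.
tanβ = tan32.0° / 1.2 = 0.6249 / 1.2 = 0.5207
β = arctan(0.5207) = 27.51°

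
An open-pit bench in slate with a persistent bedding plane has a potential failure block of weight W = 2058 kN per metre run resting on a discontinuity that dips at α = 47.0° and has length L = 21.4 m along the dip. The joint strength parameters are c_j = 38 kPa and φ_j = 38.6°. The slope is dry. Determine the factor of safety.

Resolving the block weight along and normal to the plane and applying the Mohr–Coulomb strength on the joint:
N' = W cosα = 2058·cos47.0° = 1403.6 kN/m
Driving force T = W sinα = 2058·sin47.0° = 1505.1 kN/m
Resisting force R = c_j·L + N'·tanφ_j = 38·21.4 + 1403.6·tan38.6° = 813.2 + 1120.4 = 1933.6 kN/m
FS = R / T = 1933.6 / 1505.1 = 1.285

FS = 1.28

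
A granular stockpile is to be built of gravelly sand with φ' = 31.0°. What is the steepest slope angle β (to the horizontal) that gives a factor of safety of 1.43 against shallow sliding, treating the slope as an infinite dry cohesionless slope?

β = 22.8°

For an infinite dry cohesionless slope FS = tanφ'/tanβ, so tanβ = tanφ' / FS.
tanβ = tan31.0° / 1.43 = 0.6009 / 1.43 = 0.4202
β = arctan(0.4202) = 22.79°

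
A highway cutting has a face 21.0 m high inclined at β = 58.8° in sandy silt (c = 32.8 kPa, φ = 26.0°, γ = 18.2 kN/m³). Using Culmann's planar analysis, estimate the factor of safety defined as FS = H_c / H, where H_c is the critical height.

H_c = (4c/γ) · sinβ cosφ / [1 − cos(β − φ)]
    = (4·32.8/18.2) · sin58.8°·cos26.0° / [1 − cos32.8°]
    = 7.209 · 0.7688 / 0.1594 = 34.76 m
FS = H_c / H = 34.76 / 21.0 = 1.655

FS = 1.66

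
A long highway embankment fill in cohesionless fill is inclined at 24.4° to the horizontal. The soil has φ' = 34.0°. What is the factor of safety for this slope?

FS = 1.49

For a dry cohesionless infinite slope the factor of safety is FS = tanφ' / tanβ.
FS = tan34.0° / tan24.4° = 0.6745 / 0.4536 = 1.487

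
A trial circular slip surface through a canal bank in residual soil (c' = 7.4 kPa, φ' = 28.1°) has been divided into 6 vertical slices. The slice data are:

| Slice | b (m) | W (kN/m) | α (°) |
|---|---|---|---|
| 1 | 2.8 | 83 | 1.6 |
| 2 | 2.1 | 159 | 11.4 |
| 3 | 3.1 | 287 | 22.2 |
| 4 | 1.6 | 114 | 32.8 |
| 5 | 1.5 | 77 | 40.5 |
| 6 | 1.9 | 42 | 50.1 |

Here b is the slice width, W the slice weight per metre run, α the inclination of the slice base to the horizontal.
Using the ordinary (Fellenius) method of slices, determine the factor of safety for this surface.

Ordinary method of slices: FS = Σ[c'·Δl_i + (W_i cosα_i)·tanφ'] / Σ W_i sinα_i, with Δl_i = b_i / cosα_i.
Slice 1: Δl = 2.8/cos1.6° = 2.801 m; N'_1 = 83·cos1.6° = 83.0; c'Δl = 20.73; W sinα = 2.3
Slice 2: Δl = 2.1/cos11.4° = 2.142 m; N'_2 = 159·cos11.4° = 155.9; c'Δl = 15.85; W sinα = 31.4
Slice 3: Δl = 3.1/cos22.2° = 3.348 m; N'_3 = 287·cos22.2° = 265.7; c'Δl = 24.78; W sinα = 108.4
Slice 4: Δl = 1.6/cos32.8° = 1.903 m; N'_4 = 114·cos32.8° = 95.8; c'Δl = 14.09; W sinα = 61.8
Slice 5: Δl = 1.5/cos40.5° = 1.973 m; N'_5 = 77·cos40.5° = 58.6; c'Δl = 14.60; W sinα = 50.0
Slice 6: Δl = 1.9/cos50.1° = 2.962 m; N'_6 = 42·cos50.1° = 26.9; c'Δl = 21.92; W sinα = 32.2
Σc'Δl = 112.0 kN/m; ΣN' = 685.9 kN/m; ΣW sinα = 286.2 kN/m
Resisting = 112.0 + 685.9·tan28.1° = 112.0 + 366.2 = 478.2 kN/m
FS = 478.2 / 286.2 = 1.671

FS = 1.67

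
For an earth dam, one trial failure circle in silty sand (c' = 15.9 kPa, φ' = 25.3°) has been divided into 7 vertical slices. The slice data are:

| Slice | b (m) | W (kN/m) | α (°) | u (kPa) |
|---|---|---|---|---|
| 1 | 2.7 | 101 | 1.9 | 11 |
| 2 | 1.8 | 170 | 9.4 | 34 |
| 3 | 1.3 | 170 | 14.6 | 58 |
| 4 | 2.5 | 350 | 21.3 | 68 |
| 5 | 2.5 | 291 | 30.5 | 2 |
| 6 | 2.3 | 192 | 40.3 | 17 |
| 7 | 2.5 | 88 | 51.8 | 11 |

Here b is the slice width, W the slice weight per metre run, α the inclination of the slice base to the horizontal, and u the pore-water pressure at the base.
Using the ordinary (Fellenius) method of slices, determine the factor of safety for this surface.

FS = 1.20

Ordinary method of slices: FS = Σ[c'·Δl_i + (W_i cosα_i − u_i·Δl_i)·tanφ'] / Σ W_i sinα_i, with Δl_i = b_i / cosα_i.
Slice 1: Δl = 2.7/cos1.9° = 2.701 m; N'_1 = 101·cos1.9° − 11·2.701 = 71.2; c'Δl = 42.95; W sinα = 3.3
Slice 2: Δl = 1.8/cos9.4° = 1.824 m; N'_2 = 170·cos9.4° − 34·1.824 = 105.7; c'Δl = 29.01; W sinα = 27.8
Slice 3: Δl = 1.3/cos14.6° = 1.343 m; N'_3 = 170·cos14.6° − 58·1.343 = 86.6; c'Δl = 21.36; W sinα = 42.9
Slice 4: Δl = 2.5/cos21.3° = 2.683 m; N'_4 = 350·cos21.3° − 68·2.683 = 143.6; c'Δl = 42.66; W sinα = 127.1
Slice 5: Δl = 2.5/cos30.5° = 2.901 m; N'_5 = 291·cos30.5° − 2·2.901 = 244.9; c'Δl = 46.13; W sinα = 147.7
Slice 6: Δl = 2.3/cos40.3° = 3.016 m; N'_6 = 192·cos40.3° − 17·3.016 = 95.2; c'Δl = 47.95; W sinα = 124.2
Slice 7: Δl = 2.5/cos51.8° = 4.043 m; N'_7 = 88·cos51.8° − 11·4.043 = 10.0; c'Δl = 64.28; W sinα = 69.2
Σc'Δl = 294.3 kN/m; ΣN' = 757.2 kN/m; ΣW sinα = 542.1 kN/m
Resisting = 294.3 + 757.2·tan25.3° = 294.3 + 357.9 = 652.3 kN/m
FS = 652.3 / 542.1 = 1.203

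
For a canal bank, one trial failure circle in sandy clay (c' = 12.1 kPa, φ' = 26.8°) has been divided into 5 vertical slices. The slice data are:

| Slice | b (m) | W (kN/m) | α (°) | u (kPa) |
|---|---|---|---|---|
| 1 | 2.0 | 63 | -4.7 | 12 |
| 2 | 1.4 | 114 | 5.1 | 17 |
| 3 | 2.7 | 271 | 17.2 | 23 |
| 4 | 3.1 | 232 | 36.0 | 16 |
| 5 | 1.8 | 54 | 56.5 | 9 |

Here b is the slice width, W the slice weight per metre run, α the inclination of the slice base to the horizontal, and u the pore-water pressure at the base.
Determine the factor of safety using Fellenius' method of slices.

FS = 1.46

Ordinary method of slices: FS = Σ[c'·Δl_i + (W_i cosα_i − u_i·Δl_i)·tanφ'] / Σ W_i sinα_i, with Δl_i = b_i / cosα_i.
Slice 1: Δl = 2.0/cos(-4.7°) = 2.007 m; N'_1 = 63·cos(-4.7°) − 12·2.007 = 38.7; c'Δl = 24.28; W sinα = -5.2
Slice 2: Δl = 1.4/cos5.1° = 1.406 m; N'_2 = 114·cos5.1° − 17·1.406 = 89.7; c'Δl = 17.01; W sinα = 10.1
Slice 3: Δl = 2.7/cos17.2° = 2.826 m; N'_3 = 271·cos17.2° − 23·2.826 = 193.9; c'Δl = 34.20; W sinα = 80.1
Slice 4: Δl = 3.1/cos36.0° = 3.832 m; N'_4 = 232·cos36.0° − 16·3.832 = 126.4; c'Δl = 46.36; W sinα = 136.4
Slice 5: Δl = 1.8/cos56.5° = 3.261 m; N'_5 = 54·cos56.5° − 9·3.261 = 0.5; c'Δl = 39.46; W sinα = 45.0
Σc'Δl = 161.3 kN/m; ΣN' = 449.1 kN/m; ΣW sinα = 266.5 kN/m
Resisting = 161.3 + 449.1·tan26.8° = 161.3 + 226.8 = 388.2 kN/m
FS = 388.2 / 266.5 = 1.456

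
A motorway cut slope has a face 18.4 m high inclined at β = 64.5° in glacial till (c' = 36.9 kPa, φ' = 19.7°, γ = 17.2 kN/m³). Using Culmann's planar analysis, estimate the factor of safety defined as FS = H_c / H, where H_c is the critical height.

FS = 1.36

H_c = (4c'/γ) · sinβ cosφ' / [1 − cos(β − φ')]
    = (4·36.9/17.2) · sin64.5°·cos19.7° / [1 − cos44.8°]
    = 8.581 · 0.8498 / 0.2904 = 25.11 m
FS = H_c / H = 25.11 / 18.4 = 1.365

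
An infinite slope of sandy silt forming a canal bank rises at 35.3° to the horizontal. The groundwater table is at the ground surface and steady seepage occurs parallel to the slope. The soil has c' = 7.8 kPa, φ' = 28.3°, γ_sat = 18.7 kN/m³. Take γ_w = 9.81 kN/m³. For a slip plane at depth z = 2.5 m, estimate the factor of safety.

With seepage parallel to the slope and the water table at the surface, the effective normal stress on the slip plane uses the buoyant unit weight γ' = γ_sat − γ_w while the driving shear stress uses γ_sat:
FS = [c' + γ' z cos²β tanφ'] / [γ_sat z sinβ cosβ]
γ' = 18.7 − 9.81 = 8.89 kN/m³
Numerator = 7.8 + 8.89·2.5·cos²35.3°·tan28.3° = 7.8 + 8.89·2.5·0.6661·0.5384 = 15.771 kPa
Denominator = 18.7·2.5·sin35.3°·cos35.3° = 18.7·2.5·0.5779·0.8161 = 22.048 kPa
FS = 15.771 / 22.048 = 0.715

FS = 0.72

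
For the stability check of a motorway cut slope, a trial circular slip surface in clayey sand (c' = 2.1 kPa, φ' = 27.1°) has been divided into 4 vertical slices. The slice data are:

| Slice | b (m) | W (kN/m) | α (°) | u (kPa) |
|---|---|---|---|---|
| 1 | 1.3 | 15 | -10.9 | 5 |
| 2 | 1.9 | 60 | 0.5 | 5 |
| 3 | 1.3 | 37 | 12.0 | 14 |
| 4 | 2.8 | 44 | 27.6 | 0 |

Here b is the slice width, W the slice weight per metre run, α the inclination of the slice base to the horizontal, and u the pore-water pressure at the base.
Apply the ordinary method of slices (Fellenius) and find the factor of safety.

Ordinary method of slices: FS = Σ[c'·Δl_i + (W_i cosα_i − u_i·Δl_i)·tanφ'] / Σ W_i sinα_i, with Δl_i = b_i / cosα_i.
Slice 1: Δl = 1.3/cos(-10.9°) = 1.324 m; N'_1 = 15·cos(-10.9°) − 5·1.324 = 8.1; c'Δl = 2.78; W sinα = -2.8
Slice 2: Δl = 1.9/cos0.5° = 1.900 m; N'_2 = 60·cos0.5° − 5·1.900 = 50.5; c'Δl = 3.99; W sinα = 0.5
Slice 3: Δl = 1.3/cos12.0° = 1.329 m; N'_3 = 37·cos12.0° − 14·1.329 = 17.6; c'Δl = 2.79; W sinα = 7.7
Slice 4: Δl = 2.8/cos27.6° = 3.160 m; N'_4 = 44·cos27.6° − 0·3.160 = 39.0; c'Δl = 6.64; W sinα = 20.4
Σc'Δl = 16.2 kN/m; ΣN' = 115.2 kN/m; ΣW sinα = 25.8 kN/m
Resisting = 16.2 + 115.2·tan27.1° = 16.2 + 58.9 = 75.1 kN/m
FS = 75.1 / 25.8 = 2.916

FS = 2.92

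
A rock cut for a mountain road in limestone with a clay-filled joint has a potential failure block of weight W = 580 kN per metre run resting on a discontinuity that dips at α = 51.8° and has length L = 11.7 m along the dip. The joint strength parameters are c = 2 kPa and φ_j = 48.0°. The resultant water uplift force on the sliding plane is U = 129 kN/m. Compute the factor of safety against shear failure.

FS = 0.61

Resolving the block weight along and normal to the plane and applying the Mohr–Coulomb strength on the joint:
N' = W cosα − U = 580·cos51.8° − 129 = 229.7 kN/m
Driving force T = W sinα = 580·sin51.8° = 455.8 kN/m
Resisting force R = c·L + N'·tanφ_j = 2·11.7 + 229.7·tan48.0° = 23.4 + 255.1 = 278.5 kN/m
FS = R / T = 278.5 / 455.8 = 0.611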